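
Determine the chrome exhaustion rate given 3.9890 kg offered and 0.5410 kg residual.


Formula: Uptake = (offered - residual) / offered * 100
Substituting: Uptake = (3.9890 - 0.5410) / 3.9890 * 100
Result: 86.4377 %


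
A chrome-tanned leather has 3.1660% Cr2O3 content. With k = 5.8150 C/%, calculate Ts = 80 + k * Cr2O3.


Formula: Ts = 80 + k * Cr2O3
Substituting: Ts = 80 + 5.8150 * 3.1660
Result: 98.4103 C


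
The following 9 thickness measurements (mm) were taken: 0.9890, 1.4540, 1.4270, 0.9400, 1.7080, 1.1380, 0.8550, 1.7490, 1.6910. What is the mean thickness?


Formula: Average = sum / n
Substituting: Average = 11.9510 / 9
Result: 1.3279 mm


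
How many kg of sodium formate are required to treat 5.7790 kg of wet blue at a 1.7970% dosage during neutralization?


Formula: Neutralizer = substrate * pct / 100
Substituting: Neutralizer = 5.7790 * 1.7970 / 100
Result: 0.1038 kg


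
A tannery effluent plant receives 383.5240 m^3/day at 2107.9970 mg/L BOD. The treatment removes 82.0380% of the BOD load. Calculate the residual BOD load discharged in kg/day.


Load_in = volume * conc / 1000 = 383.5240 * 2107.9970 / 1000 = 808.4674 kg/day
Removed = Load_in * eff / 100 = 808.4674 * 82.0380 / 100 = 663.2505 kg/day
Load_out = Load_in - Removed = 808.4674 - 663.2505 = 145.2169 kg/day


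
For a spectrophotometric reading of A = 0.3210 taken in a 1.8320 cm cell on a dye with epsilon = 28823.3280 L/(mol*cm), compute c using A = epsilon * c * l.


Formula: c = A / (epsilon * l)
Substituting: c = 0.3210 / (28823.3280 * 1.8320)
Result: 6.0790e-06 mol/L


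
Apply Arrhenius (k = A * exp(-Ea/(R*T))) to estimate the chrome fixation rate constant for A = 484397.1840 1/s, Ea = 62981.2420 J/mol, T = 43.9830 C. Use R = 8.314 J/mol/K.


T_K = T_C + 273.15 = 43.9830 + 273.15 = 317.1330 K
exponent = -Ea / (R * T_K) = -62981.2420 / (8.314 * 317.1330) = -23.8869
k = A * exp(exponent) = 484397.1840 * exp(-23.8869) = 2.0476e-05 1/s


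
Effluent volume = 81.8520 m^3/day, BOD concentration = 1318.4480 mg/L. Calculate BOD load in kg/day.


Formula: BOD_load = volume * conc / 1000
Substituting: BOD_load = 81.8520 * 1318.4480 / 1000
Result: 107.9176 kg/day


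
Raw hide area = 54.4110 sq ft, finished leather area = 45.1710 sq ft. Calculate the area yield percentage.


Formula: Yield = finished / raw * 100
Substituting: Yield = 45.1710 / 54.4110 * 100
Result: 83.0181 %


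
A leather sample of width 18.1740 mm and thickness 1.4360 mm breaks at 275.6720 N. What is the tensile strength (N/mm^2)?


Formula: TS = force / (width * thickness)
Substituting: TS = 275.6720 / (18.1740 * 1.4360)
Result: 10.5630 N/mm^2


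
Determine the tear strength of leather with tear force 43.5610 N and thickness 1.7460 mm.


Formula: Tear strength = force / thickness
Substituting: Tear strength = 43.5610 / 1.7460
Result: 24.9490 N/mm


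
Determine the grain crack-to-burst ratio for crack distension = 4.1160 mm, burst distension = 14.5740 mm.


Formula: Ratio = crack / burst
Substituting: Ratio = 4.1160 / 14.5740
Result: 0.2824


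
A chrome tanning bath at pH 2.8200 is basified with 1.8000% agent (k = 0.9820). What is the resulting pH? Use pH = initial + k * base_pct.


Formula: pH_final = pH_initial + k * base_pct
Substituting: pH_final = 2.8200 + 0.9820 * 1.8000
Result: 4.5876


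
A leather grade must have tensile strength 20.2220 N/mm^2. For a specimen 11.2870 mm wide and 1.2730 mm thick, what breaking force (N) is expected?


Formula: F = TS * w * t
Substituting: F = 20.2220 * 11.2870 * 1.2730
Result: 290.5568 N


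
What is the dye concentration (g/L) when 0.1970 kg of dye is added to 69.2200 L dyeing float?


Formula: Conc = dye_mass(kg) / volume(L) * 1000
Substituting: Conc = 0.1970 / 69.2200 * 1000
Result: 2.8460 g/L


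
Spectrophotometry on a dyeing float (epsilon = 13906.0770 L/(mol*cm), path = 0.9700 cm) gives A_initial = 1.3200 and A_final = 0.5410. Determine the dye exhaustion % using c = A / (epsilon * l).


c_initial = A_i / (epsilon * l) = 1.3200 / (13906.0770 * 0.9700) = 9.7858e-05 mol/L
c_final = A_f / (epsilon * l) = 0.5410 / (13906.0770 * 0.9700) = 4.0107e-05 mol/L
Exhaustion = (c_initial - c_final) / c_initial * 100 = (9.7858e-05 - 4.0107e-05) / 9.7858e-05 * 100 = 59.0152 %


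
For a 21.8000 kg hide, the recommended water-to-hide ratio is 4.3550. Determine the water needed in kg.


Formula: Water = hide_weight * ratio
Substituting: Water = 21.8000 * 4.3550
Result: 94.9390 kg


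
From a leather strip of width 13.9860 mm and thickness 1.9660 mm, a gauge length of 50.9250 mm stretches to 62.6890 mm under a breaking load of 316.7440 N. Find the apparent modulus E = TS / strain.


TS = F / (w * t) = 316.7440 / (13.9860 * 1.9660) = 11.5194 N/mm^2
strain = (Lf - L0) / L0 = (62.6890 - 50.9250) / 50.9250 = 0.2310
E = TS / strain = 11.5194 / 0.2310 = 49.8663 N/mm^2


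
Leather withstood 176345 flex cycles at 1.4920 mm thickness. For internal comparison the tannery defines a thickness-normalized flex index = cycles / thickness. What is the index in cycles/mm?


Formula: Index = cycles / thickness
Substituting: Index = 176345 / 1.4920
Result: 118193.6997 cycles/mm


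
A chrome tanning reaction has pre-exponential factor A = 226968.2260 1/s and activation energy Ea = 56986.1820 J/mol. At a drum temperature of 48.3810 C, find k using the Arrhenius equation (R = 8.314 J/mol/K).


T_K = T_C + 273.15 = 48.3810 + 273.15 = 321.5310 K
exponent = -Ea / (R * T_K) = -56986.1820 / (8.314 * 321.5310) = -21.3175
k = A * exp(exponent) = 226968.2260 * exp(-21.3175) = 1.2528e-04 1/s


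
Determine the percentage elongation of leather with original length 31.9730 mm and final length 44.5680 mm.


Formula: Elongation = (Lf - L0) / L0 * 100
Substituting: Elongation = (44.5680 - 31.9730) / 31.9730 * 100
Result: 39.3926 %


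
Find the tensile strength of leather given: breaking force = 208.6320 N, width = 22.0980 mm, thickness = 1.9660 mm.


Formula: TS = force / (width * thickness)
Substituting: TS = 208.6320 / (22.0980 * 1.9660)
Result: 4.8022 N/mm^2


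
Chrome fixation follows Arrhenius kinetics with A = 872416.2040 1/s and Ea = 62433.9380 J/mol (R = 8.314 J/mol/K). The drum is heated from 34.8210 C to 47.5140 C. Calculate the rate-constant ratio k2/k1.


T1 = 34.8210 + 273.15 = 307.9710 K; T2 = 47.5140 + 273.15 = 320.6640 K
k1 = A * exp(-Ea/(R*T1)) = 872416.2040 * exp(-62433.9380/(8.314*307.9710)) = 2.2438e-05 1/s
k2 = A * exp(-Ea/(R*T2)) = 872416.2040 * exp(-62433.9380/(8.314*320.6640)) = 5.8907e-05 1/s
k2/k1 = 5.8907e-05 / 2.2438e-05 = 2.6253


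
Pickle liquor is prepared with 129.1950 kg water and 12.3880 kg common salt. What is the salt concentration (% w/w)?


Formula: Conc = salt / (water + salt) * 100
Substituting: Conc = 12.3880 / (129.1950 + 12.3880) * 100
Result: 8.7496 %


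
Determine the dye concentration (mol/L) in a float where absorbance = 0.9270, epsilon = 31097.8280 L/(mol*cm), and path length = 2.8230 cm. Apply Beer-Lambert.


Formula: c = A / (epsilon * l)
Substituting: c = 0.9270 / (31097.8280 * 2.8230)
Result: 1.0559e-05 mol/L


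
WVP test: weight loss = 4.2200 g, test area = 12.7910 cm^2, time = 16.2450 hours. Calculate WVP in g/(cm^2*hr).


Formula: WVP = loss / (area * time)
Substituting: WVP = 4.2200 / (12.7910 * 16.2450)
Result: 0.020309 g/(cm^2*hr)


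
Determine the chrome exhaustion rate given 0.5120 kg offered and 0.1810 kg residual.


Formula: Uptake = (offered - residual) / offered * 100
Substituting: Uptake = (0.5120 - 0.1810) / 0.5120 * 100
Result: 64.6484 %


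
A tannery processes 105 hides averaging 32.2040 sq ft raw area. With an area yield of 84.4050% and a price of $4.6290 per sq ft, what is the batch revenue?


Raw_total = N * avg_area = 105 * 32.2040 = 3381.4200 sq ft
Finished = Raw_total * yield / 100 = 3381.4200 * 84.4050 / 100 = 2854.0876 sq ft
Value = Finished * price = 2854.0876 * 4.6290 = 13211.5713 $


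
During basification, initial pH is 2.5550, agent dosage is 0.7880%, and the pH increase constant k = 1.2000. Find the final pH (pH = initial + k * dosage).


Formula: pH_final = pH_initial + k * base_pct
Substituting: pH_final = 2.5550 + 1.2000 * 0.7880
Result: 3.5006


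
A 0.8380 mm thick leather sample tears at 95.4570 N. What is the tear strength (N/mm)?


Formula: Tear strength = force / thickness
Substituting: Tear strength = 95.4570 / 0.8380
Result: 113.9105 N/mm


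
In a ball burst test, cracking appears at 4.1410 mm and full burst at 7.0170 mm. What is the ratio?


Formula: Ratio = crack / burst
Substituting: Ratio = 4.1410 / 7.0170
Result: 0.5901


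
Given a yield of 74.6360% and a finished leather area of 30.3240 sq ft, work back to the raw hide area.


Formula: raw = finished * 100 / yield
Substituting: raw = 30.3240 * 100 / 74.6360
Result: 40.6292 sq ft


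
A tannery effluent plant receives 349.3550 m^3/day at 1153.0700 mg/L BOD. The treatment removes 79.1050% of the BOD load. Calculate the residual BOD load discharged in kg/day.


Load_in = volume * conc / 1000 = 349.3550 * 1153.0700 / 1000 = 402.8308 kg/day
Removed = Load_in * eff / 100 = 402.8308 * 79.1050 / 100 = 318.6593 kg/day
Load_out = Load_in - Removed = 402.8308 - 318.6593 = 84.1715 kg/day


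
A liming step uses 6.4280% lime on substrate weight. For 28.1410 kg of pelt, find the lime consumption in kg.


Formula: Lime = substrate * pct / 100
Substituting: Lime = 28.1410 * 6.4280 / 100
Result: 1.8089 kg


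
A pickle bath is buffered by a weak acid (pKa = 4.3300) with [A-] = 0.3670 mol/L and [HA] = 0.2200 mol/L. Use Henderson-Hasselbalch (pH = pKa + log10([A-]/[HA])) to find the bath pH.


ratio = [A-] / [HA] = 0.3670 / 0.2200 = 1.6682
log10(ratio) = 0.2222
pH = pKa + log10(ratio) = 4.3300 + 0.2222 = 4.5522


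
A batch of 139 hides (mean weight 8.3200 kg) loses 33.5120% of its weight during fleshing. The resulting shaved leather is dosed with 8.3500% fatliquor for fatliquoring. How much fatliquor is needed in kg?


Total_raw = N * avg_wt = 139 * 8.3200 = 1156.4800 kg
Substrate = Total_raw * (1 - loss/100) = 1156.4800 * (1 - 33.5120/100) = 768.9204 kg
Fat = Substrate * pct / 100 = 768.9204 * 8.3500 / 100 = 64.2049 kg


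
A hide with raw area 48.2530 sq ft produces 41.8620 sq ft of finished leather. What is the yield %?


Formula: Yield = finished / raw * 100
Substituting: Yield = 41.8620 / 48.2530 * 100
Result: 86.7552 %


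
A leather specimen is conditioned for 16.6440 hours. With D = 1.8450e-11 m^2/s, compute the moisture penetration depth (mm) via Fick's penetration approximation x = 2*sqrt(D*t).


t = 16.6440 hr * 3600 = 59918.4000 s
D * t = 1.8450e-11 * 59918.4000 = 1.1055e-06
x = 2 * sqrt(D*t) = 2 * sqrt(1.1055e-06) = 0.00210285 m = 2.1028 mm


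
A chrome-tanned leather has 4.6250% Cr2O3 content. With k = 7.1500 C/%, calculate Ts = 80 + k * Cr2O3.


Formula: Ts = 80 + k * Cr2O3
Substituting: Ts = 80 + 7.1500 * 4.6250
Result: 113.0687 C


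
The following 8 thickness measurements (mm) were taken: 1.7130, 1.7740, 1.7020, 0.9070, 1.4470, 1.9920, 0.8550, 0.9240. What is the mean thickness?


Formula: Average = sum / n
Substituting: Average = 11.3140 / 8
Result: 1.4143 mm


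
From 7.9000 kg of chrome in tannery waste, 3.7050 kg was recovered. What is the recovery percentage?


Formula: Recovery = recovered / input * 100
Substituting: Recovery = 3.7050 / 7.9000 * 100
Result: 46.8987 %


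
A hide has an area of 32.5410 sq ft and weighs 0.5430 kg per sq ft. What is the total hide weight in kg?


Formula: Weight = area * weight_per_sqft
Substituting: Weight = 32.5410 * 0.5430
Result: 17.6698 kg


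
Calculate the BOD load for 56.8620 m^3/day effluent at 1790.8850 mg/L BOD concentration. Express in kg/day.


Formula: BOD_load = volume * conc / 1000
Substituting: BOD_load = 56.8620 * 1790.8850 / 1000
Result: 101.8333 kg/day


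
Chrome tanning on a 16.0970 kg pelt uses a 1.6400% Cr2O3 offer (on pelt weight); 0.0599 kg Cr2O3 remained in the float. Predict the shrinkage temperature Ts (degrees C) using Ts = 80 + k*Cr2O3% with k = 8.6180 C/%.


Offered = pelt * offer_pct / 100 = 16.0970 * 1.6400 / 100 = 0.2640 kg
Uptake = offered - residual = 0.2640 - 0.0599 = 0.2041 kg
Cr2O3% on pelt = uptake / pelt * 100 = 0.2041 / 16.0970 * 100 = 1.2679 %
Ts = 80 + k * Cr2O3% = 80 + 8.6180 * 1.2679 = 90.9266 C


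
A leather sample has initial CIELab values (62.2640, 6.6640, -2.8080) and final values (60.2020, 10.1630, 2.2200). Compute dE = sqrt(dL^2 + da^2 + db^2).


dL = -2.0620, da = 3.4990, db = 5.0280
dE = sqrt((-2.0620)^2 + 3.4990^2 + 5.0280^2) = 6.4634


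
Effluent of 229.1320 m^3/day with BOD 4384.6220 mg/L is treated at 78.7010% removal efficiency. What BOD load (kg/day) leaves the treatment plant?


Load_in = volume * conc / 1000 = 229.1320 * 4384.6220 / 1000 = 1004.6572 kg/day
Removed = Load_in * eff / 100 = 1004.6572 * 78.7010 / 100 = 790.6753 kg/day
Load_out = Load_in - Removed = 1004.6572 - 790.6753 = 213.9819 kg/day


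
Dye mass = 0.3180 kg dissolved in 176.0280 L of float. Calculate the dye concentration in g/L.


Formula: Conc = dye_mass(kg) / volume(L) * 1000
Substituting: Conc = 0.3180 / 176.0280 * 1000
Result: 1.8065 g/L


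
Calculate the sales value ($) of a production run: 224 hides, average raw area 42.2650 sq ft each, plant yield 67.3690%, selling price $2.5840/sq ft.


Raw_total = N * avg_area = 224 * 42.2650 = 9467.3600 sq ft
Finished = Raw_total * yield / 100 = 9467.3600 * 67.3690 / 100 = 6378.0658 sq ft
Value = Finished * price = 6378.0658 * 2.5840 = 16480.9219 $


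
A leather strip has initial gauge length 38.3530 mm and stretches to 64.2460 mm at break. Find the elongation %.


Formula: Elongation = (Lf - L0) / L0 * 100
Substituting: Elongation = (64.2460 - 38.3530) / 38.3530 * 100
Result: 67.5123 %


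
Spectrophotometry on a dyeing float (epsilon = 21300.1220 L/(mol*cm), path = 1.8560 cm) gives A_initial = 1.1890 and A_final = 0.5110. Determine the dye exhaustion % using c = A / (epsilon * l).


c_initial = A_i / (epsilon * l) = 1.1890 / (21300.1220 * 1.8560) = 3.0076e-05 mol/L
c_final = A_f / (epsilon * l) = 0.5110 / (21300.1220 * 1.8560) = 1.2926e-05 mol/L
Exhaustion = (c_initial - c_final) / c_initial * 100 = (3.0076e-05 - 1.2926e-05) / 3.0076e-05 * 100 = 57.0227 %


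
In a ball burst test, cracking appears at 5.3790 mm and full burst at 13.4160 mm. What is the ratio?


Formula: Ratio = crack / burst
Substituting: Ratio = 5.3790 / 13.4160
Result: 0.4009


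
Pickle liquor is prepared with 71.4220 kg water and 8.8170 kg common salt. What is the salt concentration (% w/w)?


Formula: Conc = salt / (water + salt) * 100
Substituting: Conc = 8.8170 / (71.4220 + 8.8170) * 100
Result: 10.9884 %


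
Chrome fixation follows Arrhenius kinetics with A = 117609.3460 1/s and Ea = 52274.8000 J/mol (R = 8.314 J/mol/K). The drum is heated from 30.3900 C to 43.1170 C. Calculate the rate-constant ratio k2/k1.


T1 = 30.3900 + 273.15 = 303.5400 K; T2 = 43.1170 + 273.15 = 316.2670 K
k1 = A * exp(-Ea/(R*T1)) = 117609.3460 * exp(-52274.8000/(8.314*303.5400)) = 1.1869e-04 1/s
k2 = A * exp(-Ea/(R*T2)) = 117609.3460 * exp(-52274.8000/(8.314*316.2670)) = 2.7317e-04 1/s
k2/k1 = 2.7317e-04 / 1.1869e-04 = 2.3015


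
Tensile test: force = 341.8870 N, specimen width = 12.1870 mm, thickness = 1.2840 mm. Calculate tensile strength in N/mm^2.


Formula: TS = force / (width * thickness)
Substituting: TS = 341.8870 / (12.1870 * 1.2840)
Result: 21.8485 N/mm^2


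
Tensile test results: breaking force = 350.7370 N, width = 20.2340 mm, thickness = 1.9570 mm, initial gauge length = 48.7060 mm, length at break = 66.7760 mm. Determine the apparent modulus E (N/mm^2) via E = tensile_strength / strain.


TS = F / (w * t) = 350.7370 / (20.2340 * 1.9570) = 8.8575 N/mm^2
strain = (Lf - L0) / L0 = (66.7760 - 48.7060) / 48.7060 = 0.3710
E = TS / strain = 8.8575 / 0.3710 = 23.8744 N/mm^2


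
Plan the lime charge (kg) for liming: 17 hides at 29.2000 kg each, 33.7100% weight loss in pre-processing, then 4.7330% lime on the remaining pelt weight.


Total_raw = N * avg_wt = 17 * 29.2000 = 496.4000 kg
Substrate = Total_raw * (1 - loss/100) = 496.4000 * (1 - 33.7100/100) = 329.0636 kg
Lime = Substrate * pct / 100 = 329.0636 * 4.7330 / 100 = 15.5746 kg


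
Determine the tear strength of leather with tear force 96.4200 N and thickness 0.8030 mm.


Formula: Tear strength = force / thickness
Substituting: Tear strength = 96.4200 / 0.8030
Result: 120.0747 N/mm


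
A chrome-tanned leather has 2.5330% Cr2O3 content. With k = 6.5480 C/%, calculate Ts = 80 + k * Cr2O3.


Formula: Ts = 80 + k * Cr2O3
Substituting: Ts = 80 + 6.5480 * 2.5330
Result: 96.5861 C


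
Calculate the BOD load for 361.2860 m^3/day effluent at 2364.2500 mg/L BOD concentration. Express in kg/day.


Formula: BOD_load = volume * conc / 1000
Substituting: BOD_load = 361.2860 * 2364.2500 / 1000
Result: 854.1704 kg/day


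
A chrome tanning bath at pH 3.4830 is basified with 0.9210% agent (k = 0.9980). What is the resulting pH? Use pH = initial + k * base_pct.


Formula: pH_final = pH_initial + k * base_pct
Substituting: pH_final = 3.4830 + 0.9980 * 0.9210
Result: 4.4022


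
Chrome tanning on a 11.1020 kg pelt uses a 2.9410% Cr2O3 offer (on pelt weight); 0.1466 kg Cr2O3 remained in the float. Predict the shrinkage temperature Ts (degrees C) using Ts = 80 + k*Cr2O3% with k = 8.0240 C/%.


Offered = pelt * offer_pct / 100 = 11.1020 * 2.9410 / 100 = 0.3265 kg
Uptake = offered - residual = 0.3265 - 0.1466 = 0.1799 kg
Cr2O3% on pelt = uptake / pelt * 100 = 0.1799 / 11.1020 * 100 = 1.6205 %
Ts = 80 + k * Cr2O3% = 80 + 8.0240 * 1.6205 = 93.0030 C


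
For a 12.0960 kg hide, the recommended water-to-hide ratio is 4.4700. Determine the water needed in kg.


Formula: Water = hide_weight * ratio
Substituting: Water = 12.0960 * 4.4700
Result: 54.0691 kg


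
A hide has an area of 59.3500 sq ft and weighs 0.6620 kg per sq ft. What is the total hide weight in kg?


Formula: Weight = area * weight_per_sqft
Substituting: Weight = 59.3500 * 0.6620
Result: 39.2897 kg


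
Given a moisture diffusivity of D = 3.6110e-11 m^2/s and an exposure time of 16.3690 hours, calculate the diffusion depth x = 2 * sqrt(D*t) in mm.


t = 16.3690 hr * 3600 = 58928.4000 s
D * t = 3.6110e-11 * 58928.4000 = 2.1279e-06
x = 2 * sqrt(D*t) = 2 * sqrt(2.1279e-06) = 0.00291747 m = 2.9175 mm


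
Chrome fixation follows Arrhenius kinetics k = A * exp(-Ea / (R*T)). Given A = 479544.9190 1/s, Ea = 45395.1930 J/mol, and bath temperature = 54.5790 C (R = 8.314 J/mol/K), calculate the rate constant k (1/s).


T_K = T_C + 273.15 = 54.5790 + 273.15 = 327.7290 K
exponent = -Ea / (R * T_K) = -45395.1930 / (8.314 * 327.7290) = -16.6604
k = A * exp(exponent) = 479544.9190 * exp(-16.6604) = 0.0278816 1/s


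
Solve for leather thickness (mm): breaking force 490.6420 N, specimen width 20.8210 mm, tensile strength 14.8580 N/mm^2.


Formula: t = F / (TS * w)
Substituting: t = 490.6420 / (14.8580 * 20.8210)
Result: 1.5860 mm


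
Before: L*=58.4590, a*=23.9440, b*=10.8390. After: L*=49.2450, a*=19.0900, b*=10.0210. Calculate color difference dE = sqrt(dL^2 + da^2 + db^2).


dL = -9.2140, da = -4.8540, db = -0.8180
dE = sqrt((-9.2140)^2 + (-4.8540)^2 + (-0.8180)^2) = 10.4464


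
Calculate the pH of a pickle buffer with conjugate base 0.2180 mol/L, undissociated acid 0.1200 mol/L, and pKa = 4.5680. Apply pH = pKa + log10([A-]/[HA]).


ratio = [A-] / [HA] = 0.2180 / 0.1200 = 1.8167
log10(ratio) = 0.2593
pH = pKa + log10(ratio) = 4.5680 + 0.2593 = 4.8273


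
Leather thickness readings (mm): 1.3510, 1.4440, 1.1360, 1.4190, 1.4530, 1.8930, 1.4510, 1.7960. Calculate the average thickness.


Formula: Average = sum / n
Substituting: Average = 11.9430 / 8
Result: 1.4929 mm


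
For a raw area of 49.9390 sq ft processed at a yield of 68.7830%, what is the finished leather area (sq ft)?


Formula: finished = raw * yield / 100
Substituting: finished = 49.9390 * 68.7830 / 100
Result: 34.3495 sq ft


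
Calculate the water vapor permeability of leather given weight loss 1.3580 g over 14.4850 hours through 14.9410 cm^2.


Formula: WVP = loss / (area * time)
Substituting: WVP = 1.3580 / (14.9410 * 14.4850)
Result: 0.00627482 g/(cm^2*hr)


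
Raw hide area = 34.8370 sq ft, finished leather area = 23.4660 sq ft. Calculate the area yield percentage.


Formula: Yield = finished / raw * 100
Substituting: Yield = 23.4660 / 34.8370 * 100
Result: 67.3594 %


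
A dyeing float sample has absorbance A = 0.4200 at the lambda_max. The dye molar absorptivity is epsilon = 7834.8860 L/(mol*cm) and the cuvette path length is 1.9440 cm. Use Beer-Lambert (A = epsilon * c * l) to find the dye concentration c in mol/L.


Formula: c = A / (epsilon * l)
Substituting: c = 0.4200 / (7834.8860 * 1.9440)
Result: 2.7575e-05 mol/L


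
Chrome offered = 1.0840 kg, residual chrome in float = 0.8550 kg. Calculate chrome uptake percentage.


Formula: Uptake = (offered - residual) / offered * 100
Substituting: Uptake = (1.0840 - 0.8550) / 1.0840 * 100
Result: 21.1255 %


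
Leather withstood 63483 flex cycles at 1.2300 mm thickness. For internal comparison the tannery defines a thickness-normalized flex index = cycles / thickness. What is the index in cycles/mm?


Formula: Index = cycles / thickness
Substituting: Index = 63483 / 1.2300
Result: 51612.1951 cycles/mm


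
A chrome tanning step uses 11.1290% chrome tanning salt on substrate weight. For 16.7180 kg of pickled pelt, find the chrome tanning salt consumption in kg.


Formula: Chrome = substrate * pct / 100
Substituting: Chrome = 16.7180 * 11.1290 / 100
Result: 1.8605 kg


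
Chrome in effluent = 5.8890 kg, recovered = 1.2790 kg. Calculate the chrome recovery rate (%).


Formula: Recovery = recovered / input * 100
Substituting: Recovery = 1.2790 / 5.8890 * 100
Result: 21.7185 %


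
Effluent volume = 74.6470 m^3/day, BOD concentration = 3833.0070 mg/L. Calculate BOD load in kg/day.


Formula: BOD_load = volume * conc / 1000
Substituting: BOD_load = 74.6470 * 3833.0070 / 1000
Result: 286.1225 kg/day


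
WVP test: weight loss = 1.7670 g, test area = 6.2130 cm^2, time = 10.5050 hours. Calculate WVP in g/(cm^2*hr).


Formula: WVP = loss / (area * time)
Substituting: WVP = 1.7670 / (6.2130 * 10.5050)
Result: 0.0270732 g/(cm^2*hr)


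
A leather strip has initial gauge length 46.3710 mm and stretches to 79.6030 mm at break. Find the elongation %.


Formula: Elongation = (Lf - L0) / L0 * 100
Substituting: Elongation = (79.6030 - 46.3710) / 46.3710 * 100
Result: 71.6655 %


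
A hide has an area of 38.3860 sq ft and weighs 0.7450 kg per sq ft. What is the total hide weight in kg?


Formula: Weight = area * weight_per_sqft
Substituting: Weight = 38.3860 * 0.7450
Result: 28.5976 kg


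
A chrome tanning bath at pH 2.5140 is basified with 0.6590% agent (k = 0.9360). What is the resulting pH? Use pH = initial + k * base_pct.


Formula: pH_final = pH_initial + k * base_pct
Substituting: pH_final = 2.5140 + 0.9360 * 0.6590
Result: 3.1308


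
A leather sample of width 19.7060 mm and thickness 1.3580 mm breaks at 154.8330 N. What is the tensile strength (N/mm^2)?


Formula: TS = force / (width * thickness)
Substituting: TS = 154.8330 / (19.7060 * 1.3580)
Result: 5.7858 N/mm^2


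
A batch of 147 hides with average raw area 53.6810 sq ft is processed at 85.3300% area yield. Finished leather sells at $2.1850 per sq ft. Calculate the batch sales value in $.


Raw_total = N * avg_area = 147 * 53.6810 = 7891.1070 sq ft
Finished = Raw_total * yield / 100 = 7891.1070 * 85.3300 / 100 = 6733.4816 sq ft
Value = Finished * price = 6733.4816 * 2.1850 = 14712.6573 $


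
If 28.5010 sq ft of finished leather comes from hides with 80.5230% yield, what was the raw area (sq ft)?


Formula: raw = finished * 100 / yield
Substituting: raw = 28.5010 * 100 / 80.5230
Result: 35.3949 sq ft


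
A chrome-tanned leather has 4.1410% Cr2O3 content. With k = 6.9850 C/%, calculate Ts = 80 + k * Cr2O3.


Formula: Ts = 80 + k * Cr2O3
Substituting: Ts = 80 + 6.9850 * 4.1410
Result: 108.9249 C


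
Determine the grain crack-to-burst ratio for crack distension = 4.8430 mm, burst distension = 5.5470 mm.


Formula: Ratio = crack / burst
Substituting: Ratio = 4.8430 / 5.5470
Result: 0.8731


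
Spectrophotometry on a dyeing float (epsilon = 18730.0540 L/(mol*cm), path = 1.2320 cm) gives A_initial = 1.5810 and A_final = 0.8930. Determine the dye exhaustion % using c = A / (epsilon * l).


c_initial = A_i / (epsilon * l) = 1.5810 / (18730.0540 * 1.2320) = 6.8514e-05 mol/L
c_final = A_f / (epsilon * l) = 0.8930 / (18730.0540 * 1.2320) = 3.8699e-05 mol/L
Exhaustion = (c_initial - c_final) / c_initial * 100 = (6.8514e-05 - 3.8699e-05) / 6.8514e-05 * 100 = 43.5168 %


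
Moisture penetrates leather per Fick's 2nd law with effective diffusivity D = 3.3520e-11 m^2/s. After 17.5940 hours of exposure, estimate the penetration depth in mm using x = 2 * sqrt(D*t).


t = 17.5940 hr * 3600 = 63338.4000 s
D * t = 3.3520e-11 * 63338.4000 = 2.1231e-06
x = 2 * sqrt(D*t) = 2 * sqrt(2.1231e-06) = 0.00291417 m = 2.9142 mm


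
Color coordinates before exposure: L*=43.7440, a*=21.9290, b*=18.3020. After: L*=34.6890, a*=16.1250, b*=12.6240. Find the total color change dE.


dL = -9.0550, da = -5.8040, db = -5.6780
dE = sqrt((-9.0550)^2 + (-5.8040)^2 + (-5.6780)^2) = 12.1622


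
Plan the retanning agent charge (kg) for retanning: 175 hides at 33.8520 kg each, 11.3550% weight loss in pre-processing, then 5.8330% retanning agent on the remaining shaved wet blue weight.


Total_raw = N * avg_wt = 175 * 33.8520 = 5924.1000 kg
Substrate = Total_raw * (1 - loss/100) = 5924.1000 * (1 - 11.3550/100) = 5251.4184 kg
Retan = Substrate * pct / 100 = 5251.4184 * 5.8330 / 100 = 306.3152 kg


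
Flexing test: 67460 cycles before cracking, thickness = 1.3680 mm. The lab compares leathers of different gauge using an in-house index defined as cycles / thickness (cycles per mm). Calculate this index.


Formula: Index = cycles / thickness
Substituting: Index = 67460 / 1.3680
Result: 49312.8655 cycles/mm


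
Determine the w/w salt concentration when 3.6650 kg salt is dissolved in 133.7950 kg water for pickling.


Formula: Conc = salt / (water + salt) * 100
Substituting: Conc = 3.6650 / (133.7950 + 3.6650) * 100
Result: 2.6662 %


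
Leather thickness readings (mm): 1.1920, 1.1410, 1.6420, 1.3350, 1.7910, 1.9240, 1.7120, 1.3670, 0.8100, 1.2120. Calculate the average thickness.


Formula: Average = sum / n
Substituting: Average = 14.1260 / 10
Result: 1.4126 mm


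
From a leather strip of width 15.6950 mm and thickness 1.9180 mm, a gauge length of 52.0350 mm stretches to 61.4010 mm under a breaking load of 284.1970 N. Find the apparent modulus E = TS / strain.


TS = F / (w * t) = 284.1970 / (15.6950 * 1.9180) = 9.4408 N/mm^2
strain = (Lf - L0) / L0 = (61.4010 - 52.0350) / 52.0350 = 0.1800
E = TS / strain = 9.4408 / 0.1800 = 52.4507 N/mm^2


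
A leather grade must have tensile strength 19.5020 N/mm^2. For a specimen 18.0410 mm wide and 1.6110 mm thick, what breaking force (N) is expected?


Formula: F = TS * w * t
Substituting: F = 19.5020 * 18.0410 * 1.6110
Result: 566.8071 N


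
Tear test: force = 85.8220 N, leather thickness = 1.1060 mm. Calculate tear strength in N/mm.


Formula: Tear strength = force / thickness
Substituting: Tear strength = 85.8220 / 1.1060
Result: 77.5967 N/mm


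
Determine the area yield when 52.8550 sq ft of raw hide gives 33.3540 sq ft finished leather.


Formula: Yield = finished / raw * 100
Substituting: Yield = 33.3540 / 52.8550 * 100
Result: 63.1047 %


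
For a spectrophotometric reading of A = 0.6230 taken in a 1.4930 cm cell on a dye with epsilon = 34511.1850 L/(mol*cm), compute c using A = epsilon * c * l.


Formula: c = A / (epsilon * l)
Substituting: c = 0.6230 / (34511.1850 * 1.4930)
Result: 1.2091e-05 mol/L


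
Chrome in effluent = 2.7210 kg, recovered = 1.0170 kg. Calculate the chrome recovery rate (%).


Formula: Recovery = recovered / input * 100
Substituting: Recovery = 1.0170 / 2.7210 * 100
Result: 37.3760 %


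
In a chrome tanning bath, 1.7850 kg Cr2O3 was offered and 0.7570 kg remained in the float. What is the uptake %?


Formula: Uptake = (offered - residual) / offered * 100
Substituting: Uptake = (1.7850 - 0.7570) / 1.7850 * 100
Result: 57.5910 %


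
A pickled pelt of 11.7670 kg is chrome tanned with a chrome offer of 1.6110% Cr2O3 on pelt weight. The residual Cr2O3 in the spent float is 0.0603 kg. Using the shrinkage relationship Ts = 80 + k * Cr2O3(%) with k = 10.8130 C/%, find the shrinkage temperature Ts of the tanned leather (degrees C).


Offered = pelt * offer_pct / 100 = 11.7670 * 1.6110 / 100 = 0.1896 kg
Uptake = offered - residual = 0.1896 - 0.0603 = 0.1293 kg
Cr2O3% on pelt = uptake / pelt * 100 = 0.1293 / 11.7670 * 100 = 1.0985 %
Ts = 80 + k * Cr2O3% = 80 + 10.8130 * 1.0985 = 91.8786 C


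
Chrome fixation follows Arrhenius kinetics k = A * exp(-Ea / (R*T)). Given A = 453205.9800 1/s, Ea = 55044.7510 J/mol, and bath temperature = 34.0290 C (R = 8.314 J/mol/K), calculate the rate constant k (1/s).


T_K = T_C + 273.15 = 34.0290 + 273.15 = 307.1790 K
exponent = -Ea / (R * T_K) = -55044.7510 / (8.314 * 307.1790) = -21.5533
k = A * exp(exponent) = 453205.9800 * exp(-21.5533) = 1.9761e-04 1/s


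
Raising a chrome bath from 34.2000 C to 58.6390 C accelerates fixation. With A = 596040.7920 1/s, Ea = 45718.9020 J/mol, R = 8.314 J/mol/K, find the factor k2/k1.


T1 = 34.2000 + 273.15 = 307.3500 K; T2 = 58.6390 + 273.15 = 331.7890 K
k1 = A * exp(-Ea/(R*T1)) = 596040.7920 * exp(-45718.9020/(8.314*307.3500)) = 0.0101156 1/s
k2 = A * exp(-Ea/(R*T2)) = 596040.7920 * exp(-45718.9020/(8.314*331.7890)) = 0.0377866 1/s
k2/k1 = 0.0377866 / 0.0101156 = 3.7355


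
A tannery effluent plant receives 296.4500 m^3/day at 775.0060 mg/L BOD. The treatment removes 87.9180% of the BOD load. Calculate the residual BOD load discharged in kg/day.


Load_in = volume * conc / 1000 = 296.4500 * 775.0060 / 1000 = 229.7505 kg/day
Removed = Load_in * eff / 100 = 229.7505 * 87.9180 / 100 = 201.9921 kg/day
Load_out = Load_in - Removed = 229.7505 - 201.9921 = 27.7585 kg/day


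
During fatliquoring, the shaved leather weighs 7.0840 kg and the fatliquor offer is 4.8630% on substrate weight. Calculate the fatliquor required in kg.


Formula: Fat = substrate * pct / 100
Substituting: Fat = 7.0840 * 4.8630 / 100
Result: 0.3445 kg


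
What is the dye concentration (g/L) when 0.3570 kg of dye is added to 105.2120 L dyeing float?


Formula: Conc = dye_mass(kg) / volume(L) * 1000
Substituting: Conc = 0.3570 / 105.2120 * 1000
Result: 3.3931 g/L


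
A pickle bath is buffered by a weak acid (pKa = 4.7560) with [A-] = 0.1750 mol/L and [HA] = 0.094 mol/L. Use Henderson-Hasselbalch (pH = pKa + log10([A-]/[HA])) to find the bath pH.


ratio = [A-] / [HA] = 0.1750 / 0.094 = 1.8617
log10(ratio) = 0.2699
pH = pKa + log10(ratio) = 4.7560 + 0.2699 = 5.0259


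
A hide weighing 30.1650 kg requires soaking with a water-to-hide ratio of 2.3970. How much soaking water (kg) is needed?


Formula: Water = hide_weight * ratio
Substituting: Water = 30.1650 * 2.3970
Result: 72.3055 kg


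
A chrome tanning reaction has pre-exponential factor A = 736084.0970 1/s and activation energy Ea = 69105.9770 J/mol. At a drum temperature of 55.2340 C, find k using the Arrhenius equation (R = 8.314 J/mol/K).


T_K = T_C + 273.15 = 55.2340 + 273.15 = 328.3840 K
exponent = -Ea / (R * T_K) = -69105.9770 / (8.314 * 328.3840) = -25.3118
k = A * exp(exponent) = 736084.0970 * exp(-25.3118) = 7.4841e-06 1/s


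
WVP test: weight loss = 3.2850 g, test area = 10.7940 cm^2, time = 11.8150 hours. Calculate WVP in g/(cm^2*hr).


Formula: WVP = loss / (area * time)
Substituting: WVP = 3.2850 / (10.7940 * 11.8150)
Result: 0.0257584 g/(cm^2*hr)


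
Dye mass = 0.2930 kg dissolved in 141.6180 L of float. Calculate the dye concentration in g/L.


Formula: Conc = dye_mass(kg) / volume(L) * 1000
Substituting: Conc = 0.2930 / 141.6180 * 1000
Result: 2.0689 g/L


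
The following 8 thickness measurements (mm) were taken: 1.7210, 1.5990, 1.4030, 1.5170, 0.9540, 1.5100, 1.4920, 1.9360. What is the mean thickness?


Formula: Average = sum / n
Substituting: Average = 12.1320 / 8
Result: 1.5165 mm


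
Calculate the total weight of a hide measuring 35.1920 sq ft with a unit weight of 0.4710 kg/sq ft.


Formula: Weight = area * weight_per_sqft
Substituting: Weight = 35.1920 * 0.4710
Result: 16.5754 kg


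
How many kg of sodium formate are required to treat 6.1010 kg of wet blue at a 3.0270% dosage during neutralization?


Formula: Neutralizer = substrate * pct / 100
Substituting: Neutralizer = 6.1010 * 3.0270 / 100
Result: 0.1847 kg


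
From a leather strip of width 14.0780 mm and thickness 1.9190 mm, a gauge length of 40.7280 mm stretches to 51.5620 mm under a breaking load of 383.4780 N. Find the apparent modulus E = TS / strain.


TS = F / (w * t) = 383.4780 / (14.0780 * 1.9190) = 14.1946 N/mm^2
strain = (Lf - L0) / L0 = (51.5620 - 40.7280) / 40.7280 = 0.2660
E = TS / strain = 14.1946 / 0.2660 = 53.3616 N/mm^2


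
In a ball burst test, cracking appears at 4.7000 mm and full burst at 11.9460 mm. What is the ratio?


Formula: Ratio = crack / burst
Substituting: Ratio = 4.7000 / 11.9460
Result: 0.3934


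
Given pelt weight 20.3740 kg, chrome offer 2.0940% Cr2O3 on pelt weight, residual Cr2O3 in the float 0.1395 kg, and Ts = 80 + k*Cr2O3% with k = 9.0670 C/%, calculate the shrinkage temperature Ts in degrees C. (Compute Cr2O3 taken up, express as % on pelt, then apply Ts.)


Offered = pelt * offer_pct / 100 = 20.3740 * 2.0940 / 100 = 0.4266 kg
Uptake = offered - residual = 0.4266 - 0.1395 = 0.2871 kg
Cr2O3% on pelt = uptake / pelt * 100 = 0.2871 / 20.3740 * 100 = 1.4093 %
Ts = 80 + k * Cr2O3% = 80 + 9.0670 * 1.4093 = 92.7782 C


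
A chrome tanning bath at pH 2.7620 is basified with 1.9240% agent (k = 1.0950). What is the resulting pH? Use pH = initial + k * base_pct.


Formula: pH_final = pH_initial + k * base_pct
Substituting: pH_final = 2.7620 + 1.0950 * 1.9240
Result: 4.8688


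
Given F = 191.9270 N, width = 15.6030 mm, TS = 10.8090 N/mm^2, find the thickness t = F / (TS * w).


Formula: t = F / (TS * w)
Substituting: t = 191.9270 / (10.8090 * 15.6030)
Result: 1.1380 mm


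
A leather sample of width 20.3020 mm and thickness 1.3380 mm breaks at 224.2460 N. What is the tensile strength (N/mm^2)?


Formula: TS = force / (width * thickness)
Substituting: TS = 224.2460 / (20.3020 * 1.3380)
Result: 8.2552 N/mm^2


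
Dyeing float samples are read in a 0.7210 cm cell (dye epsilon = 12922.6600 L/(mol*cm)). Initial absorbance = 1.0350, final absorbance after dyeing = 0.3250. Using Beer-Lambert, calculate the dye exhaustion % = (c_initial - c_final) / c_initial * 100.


c_initial = A_i / (epsilon * l) = 1.0350 / (12922.6600 * 0.7210) = 1.1108e-04 mol/L
c_final = A_f / (epsilon * l) = 0.3250 / (12922.6600 * 0.7210) = 3.4882e-05 mol/L
Exhaustion = (c_initial - c_final) / c_initial * 100 = (1.1108e-04 - 3.4882e-05) / 1.1108e-04 * 100 = 68.5990 %


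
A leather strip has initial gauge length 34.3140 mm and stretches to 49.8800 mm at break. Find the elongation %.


Formula: Elongation = (Lf - L0) / L0 * 100
Substituting: Elongation = (49.8800 - 34.3140) / 34.3140 * 100
Result: 45.3634 %


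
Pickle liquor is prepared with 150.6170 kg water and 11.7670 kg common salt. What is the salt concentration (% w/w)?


Formula: Conc = salt / (water + salt) * 100
Substituting: Conc = 11.7670 / (150.6170 + 11.7670) * 100
Result: 7.2464 %


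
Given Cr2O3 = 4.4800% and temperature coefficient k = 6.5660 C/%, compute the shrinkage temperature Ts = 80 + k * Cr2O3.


Formula: Ts = 80 + k * Cr2O3
Substituting: Ts = 80 + 6.5660 * 4.4800
Result: 109.4157 C


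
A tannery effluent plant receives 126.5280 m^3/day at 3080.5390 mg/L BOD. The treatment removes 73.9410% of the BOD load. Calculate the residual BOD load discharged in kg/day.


Load_in = volume * conc / 1000 = 126.5280 * 3080.5390 / 1000 = 389.7744 kg/day
Removed = Load_in * eff / 100 = 389.7744 * 73.9410 / 100 = 288.2031 kg/day
Load_out = Load_in - Removed = 389.7744 - 288.2031 = 101.5713 kg/day


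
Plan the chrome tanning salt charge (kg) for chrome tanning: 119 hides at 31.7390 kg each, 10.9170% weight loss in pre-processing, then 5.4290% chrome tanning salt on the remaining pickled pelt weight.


Total_raw = N * avg_wt = 119 * 31.7390 = 3776.9410 kg
Substrate = Total_raw * (1 - loss/100) = 3776.9410 * (1 - 10.9170/100) = 3364.6124 kg
Chrome = Substrate * pct / 100 = 3364.6124 * 5.4290 / 100 = 182.6648 kg


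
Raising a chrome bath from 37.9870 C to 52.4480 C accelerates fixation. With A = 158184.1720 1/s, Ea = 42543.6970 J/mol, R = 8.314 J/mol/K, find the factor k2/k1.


T1 = 37.9870 + 273.15 = 311.1370 K; T2 = 52.4480 + 273.15 = 325.5980 K
k1 = A * exp(-Ea/(R*T1)) = 158184.1720 * exp(-42543.6970/(8.314*311.1370)) = 0.0113904 1/s
k2 = A * exp(-Ea/(R*T2)) = 158184.1720 * exp(-42543.6970/(8.314*325.5980)) = 0.0236466 1/s
k2/k1 = 0.0236466 / 0.0113904 = 2.0760


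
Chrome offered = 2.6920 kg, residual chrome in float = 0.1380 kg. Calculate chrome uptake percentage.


Formula: Uptake = (offered - residual) / offered * 100
Substituting: Uptake = (2.6920 - 0.1380) / 2.6920 * 100
Result: 94.8737 %


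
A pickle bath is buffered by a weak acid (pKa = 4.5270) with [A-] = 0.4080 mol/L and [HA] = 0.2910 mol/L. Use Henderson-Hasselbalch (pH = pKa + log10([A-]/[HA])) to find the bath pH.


ratio = [A-] / [HA] = 0.4080 / 0.2910 = 1.4021
log10(ratio) = 0.1468
pH = pKa + log10(ratio) = 4.5270 + 0.1468 = 4.6738


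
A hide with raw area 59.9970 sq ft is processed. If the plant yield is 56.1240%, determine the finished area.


Formula: finished = raw * yield / 100
Substituting: finished = 59.9970 * 56.1240 / 100
Result: 33.6727 sq ft


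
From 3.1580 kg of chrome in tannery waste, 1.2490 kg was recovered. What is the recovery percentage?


Formula: Recovery = recovered / input * 100
Substituting: Recovery = 1.2490 / 3.1580 * 100
Result: 39.5503 %


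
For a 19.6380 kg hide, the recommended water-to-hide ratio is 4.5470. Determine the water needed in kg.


Formula: Water = hide_weight * ratio
Substituting: Water = 19.6380 * 4.5470
Result: 89.2940 kg


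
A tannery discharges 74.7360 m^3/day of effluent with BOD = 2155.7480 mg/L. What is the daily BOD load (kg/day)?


Formula: BOD_load = volume * conc / 1000
Substituting: BOD_load = 74.7360 * 2155.7480 / 1000
Result: 161.1120 kg/day


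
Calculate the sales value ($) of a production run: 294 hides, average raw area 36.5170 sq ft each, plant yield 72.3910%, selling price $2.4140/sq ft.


Raw_total = N * avg_area = 294 * 36.5170 = 10735.9980 sq ft
Finished = Raw_total * yield / 100 = 10735.9980 * 72.3910 / 100 = 7771.8963 sq ft
Value = Finished * price = 7771.8963 * 2.4140 = 18761.3577 $


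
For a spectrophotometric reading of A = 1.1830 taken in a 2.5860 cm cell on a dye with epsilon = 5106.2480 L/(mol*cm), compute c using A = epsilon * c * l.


Formula: c = A / (epsilon * l)
Substituting: c = 1.1830 / (5106.2480 * 2.5860)
Result: 8.9589e-05 mol/L


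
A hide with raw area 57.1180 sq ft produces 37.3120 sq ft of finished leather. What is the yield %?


Formula: Yield = finished / raw * 100
Substituting: Yield = 37.3120 / 57.1180 * 100
Result: 65.3244 %


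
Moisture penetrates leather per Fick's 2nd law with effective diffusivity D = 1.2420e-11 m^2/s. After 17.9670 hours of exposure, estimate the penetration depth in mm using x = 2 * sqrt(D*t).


t = 17.9670 hr * 3600 = 64681.2000 s
D * t = 1.2420e-11 * 64681.2000 = 8.0334e-07
x = 2 * sqrt(D*t) = 2 * sqrt(8.0334e-07) = 0.00179259 m = 1.7926 mm
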